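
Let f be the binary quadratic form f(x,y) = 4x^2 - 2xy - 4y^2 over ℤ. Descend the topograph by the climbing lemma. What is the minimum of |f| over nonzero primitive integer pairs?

descent: ρ → (-4,2,4)  [lands on river]
river: ρ → (4,6,-2)
river: ρ → (-2,6,4)
river: ρ → (4,2,-4)
river: ρ → (-4,6,2)
river: ρ → (2,6,-4)
closes: descent 1, river 6
min |a| on river = 2

2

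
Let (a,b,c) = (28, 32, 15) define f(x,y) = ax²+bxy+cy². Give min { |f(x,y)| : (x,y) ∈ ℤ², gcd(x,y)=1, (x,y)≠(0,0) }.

translate: b→-24 (≡32 mod 56), so (28,32,15)→(28,-24,11)
flip: (28,-24,11)→(11,24,28)
translate: b→2 (≡24 mod 22), so (11,24,28)→(11,2,15)
reduced (well bottom): (11,2,15) with a≤c, −a<b≤a
well minimum = a = 11

11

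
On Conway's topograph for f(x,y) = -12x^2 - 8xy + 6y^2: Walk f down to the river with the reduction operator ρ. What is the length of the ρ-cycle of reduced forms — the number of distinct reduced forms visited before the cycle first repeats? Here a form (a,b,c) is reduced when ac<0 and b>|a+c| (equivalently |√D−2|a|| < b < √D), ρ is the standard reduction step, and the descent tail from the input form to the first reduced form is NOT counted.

D = 352, ⌊√D⌋ = 18
descent: ρ → (6,8,-12)  [lands on river]
river: ρ → (-12,16,2)
river: ρ → (2,16,-12)
river: ρ → (-12,8,6)
river: ρ → (6,16,-4)
river: ρ → (-4,16,6)
ρ-cycle length = 6 (tail of 1 descent step not counted)

6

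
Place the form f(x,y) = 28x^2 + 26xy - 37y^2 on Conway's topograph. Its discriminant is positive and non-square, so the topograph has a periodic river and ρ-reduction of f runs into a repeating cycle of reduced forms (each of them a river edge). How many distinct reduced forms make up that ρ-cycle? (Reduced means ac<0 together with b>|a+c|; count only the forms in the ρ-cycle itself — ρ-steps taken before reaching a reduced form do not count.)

D = 4820, ⌊√D⌋ = 69
river: ρ → (-37,48,17)
river: ρ → (17,54,-28)
river: ρ → (-28,58,13)
river: ρ → (13,46,-52)
river: ρ → (-52,58,7)
river: ρ → (7,68,-7)
river: ρ → (-7,58,52)
river: ρ → (52,46,-13)
river: ρ → (-13,58,28)
river: ρ → (28,54,-17)
river: ρ → (-17,48,37)
river: ρ → (37,26,-28)
river: ρ → (-28,30,35)
river: ρ → (35,40,-23)
river: ρ → (-23,52,23)
river: ρ → (23,40,-35)
river: ρ → (-35,30,28)
river: ρ → (28,26,-37)
ρ-cycle length = 18 (tail of 0 descent steps not counted)

18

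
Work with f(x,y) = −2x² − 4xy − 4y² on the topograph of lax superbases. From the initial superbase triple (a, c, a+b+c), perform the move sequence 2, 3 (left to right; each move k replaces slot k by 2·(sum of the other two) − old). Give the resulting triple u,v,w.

start (-2,-4,-10) = (f(1,0),f(0,1),f(1,1))
replace slot 2: 2·((-2)+(-10)) − (-4) = -20 → (-2,-20,-10)
replace slot 3: 2·((-2)+(-20)) − (-10) = -34 → (-2,-20,-34)

-2,-20,-34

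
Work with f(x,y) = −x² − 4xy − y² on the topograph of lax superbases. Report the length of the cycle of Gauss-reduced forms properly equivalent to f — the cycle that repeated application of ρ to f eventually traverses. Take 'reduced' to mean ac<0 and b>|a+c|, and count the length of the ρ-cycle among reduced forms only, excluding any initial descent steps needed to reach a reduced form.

D = 12, ⌊√D⌋ = 3
descent: ρ → (-1,2,2)  [lands on river]
river: ρ → (2,2,-1)
ρ-cycle length = 2 (tail of 1 descent step not counted)

2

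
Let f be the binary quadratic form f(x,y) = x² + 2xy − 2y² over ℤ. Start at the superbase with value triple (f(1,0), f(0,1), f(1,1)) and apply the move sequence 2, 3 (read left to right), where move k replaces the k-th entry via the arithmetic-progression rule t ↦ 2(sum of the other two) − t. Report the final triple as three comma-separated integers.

start (1,-2,1) = (f(1,0),f(0,1),f(1,1))
replace slot 2: 2·(1+1) − (-2) = 6 → (1,6,1)
replace slot 3: 2·(1+6) − 1 = 13 → (1,6,13)

1,6,13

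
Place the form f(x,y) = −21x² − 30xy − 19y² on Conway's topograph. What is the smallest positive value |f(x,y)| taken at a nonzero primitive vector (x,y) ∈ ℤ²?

translate: b→-12 (≡30 mod 42), so (21,30,19)→(21,-12,10)
flip: (21,-12,10)→(10,12,21)
translate: b→-8 (≡12 mod 20), so (10,12,21)→(10,-8,19)
reduced (well bottom): (10,-8,19) with a≤c, −a<b≤a
well minimum |f| = |-10| = 10 (negative-definite)

10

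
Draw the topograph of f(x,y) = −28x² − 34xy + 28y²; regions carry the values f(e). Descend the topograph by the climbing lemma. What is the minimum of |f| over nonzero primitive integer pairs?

descent: ρ → (28,34,-28)  [lands on river]
river: ρ → (-28,22,34)
river: ρ → (34,46,-16)
river: ρ → (-16,50,28)
river: ρ → (28,62,-4)
river: ρ → (-4,58,58)
river: ρ → (58,58,-4)
river: ρ → (-4,62,28)
river: ρ → (28,50,-16)
river: ρ → (-16,46,34)
river: ρ → (34,22,-28)
river: ρ → (-28,34,28)
river: ρ → (28,22,-34)
river: ρ → (-34,46,16)
river: ρ → (16,50,-28)
river: ρ → (-28,62,4)
river: ρ → (4,58,-58)
river: ρ → (-58,58,4)
river: ρ → (4,62,-28)
river: ρ → (-28,50,16)
river: ρ → (16,46,-34)
river: ρ → (-34,22,28)
closes: descent 1, river 22
min |a| on river = 4

4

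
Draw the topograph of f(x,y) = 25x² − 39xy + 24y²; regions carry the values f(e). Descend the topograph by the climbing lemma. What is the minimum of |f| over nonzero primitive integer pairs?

translate: b→11 (≡-39 mod 50), so (25,-39,24)→(25,11,10)
flip: (25,11,10)→(10,-11,25)
translate: b→9 (≡-11 mod 20), so (10,-11,25)→(10,9,24)
reduced (well bottom): (10,9,24) with a≤c, −a<b≤a
well minimum = a = 10

10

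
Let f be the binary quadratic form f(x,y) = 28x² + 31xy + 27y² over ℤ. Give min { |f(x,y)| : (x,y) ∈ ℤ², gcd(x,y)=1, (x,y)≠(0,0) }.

translate: b→-25 (≡31 mod 56), so (28,31,27)→(28,-25,24)
flip: (28,-25,24)→(24,25,28)
translate: b→-23 (≡25 mod 48), so (24,25,28)→(24,-23,27)
reduced (well bottom): (24,-23,27) with a≤c, −a<b≤a
well minimum = a = 24

24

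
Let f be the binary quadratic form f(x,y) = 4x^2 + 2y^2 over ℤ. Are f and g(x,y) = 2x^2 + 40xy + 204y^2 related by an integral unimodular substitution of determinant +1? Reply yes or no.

D₁ = -32, D₂ = -32
f: flip: (4,0,2)→(2,0,4)
f: reduced (well bottom): (2,0,4) with a≤c, −a<b≤a
g: translate: b→0 (≡40 mod 4), so (2,40,204)→(2,0,4)
g: reduced (well bottom): (2,0,4) with a≤c, −a<b≤a
reduced forms (2, 0, 4) vs (2, 0, 4) ⇒ equivalent

yes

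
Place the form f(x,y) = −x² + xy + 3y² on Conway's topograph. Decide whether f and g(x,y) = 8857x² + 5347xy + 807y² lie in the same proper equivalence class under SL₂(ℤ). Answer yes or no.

D₁ = 13, D₂ = 13
river cycle of f (length 2): (-1, 3, 1), (1, 3, -1)
river cycle of g (length 2): (-1, 3, 1), (1, 3, -1)
cycles coincide ⇒ equivalent

yes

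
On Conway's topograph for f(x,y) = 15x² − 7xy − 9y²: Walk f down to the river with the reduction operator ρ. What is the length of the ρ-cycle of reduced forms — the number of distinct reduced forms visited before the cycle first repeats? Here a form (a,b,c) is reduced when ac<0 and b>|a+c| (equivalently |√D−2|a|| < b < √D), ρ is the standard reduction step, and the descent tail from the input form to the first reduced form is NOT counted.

D = 589, ⌊√D⌋ = 24
descent: ρ → (-9,7,15)  [lands on river]
river: ρ → (15,23,-1)
river: ρ → (-1,23,15)
river: ρ → (15,7,-9)
river: ρ → (-9,11,13)
river: ρ → (13,15,-7)
river: ρ → (-7,13,15)
river: ρ → (15,17,-5)
river: ρ → (-5,23,3)
river: ρ → (3,19,-19)
river: ρ → (-19,19,3)
river: ρ → (3,23,-5)
river: ρ → (-5,17,15)
river: ρ → (15,13,-7)
river: ρ → (-7,15,13)
river: ρ → (13,11,-9)
ρ-cycle length = 16 (tail of 1 descent step not counted)

16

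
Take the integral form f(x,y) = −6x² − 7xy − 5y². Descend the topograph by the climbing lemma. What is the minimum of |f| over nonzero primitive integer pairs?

translate: b→-5 (≡7 mod 12), so (6,7,5)→(6,-5,4)
flip: (6,-5,4)→(4,5,6)
translate: b→-3 (≡5 mod 8), so (4,5,6)→(4,-3,5)
reduced (well bottom): (4,-3,5) with a≤c, −a<b≤a
well minimum |f| = |-4| = 4 (negative-definite)

4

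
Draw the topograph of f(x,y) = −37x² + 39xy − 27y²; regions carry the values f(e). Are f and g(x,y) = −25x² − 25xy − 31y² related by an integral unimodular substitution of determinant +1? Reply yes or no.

D₁ = -2475, D₂ = -2475
f is negative-definite; reduce −f:
−f: translate: b→35 (≡-39 mod 74), so (37,-39,27)→(37,35,25)
−f: flip: (37,35,25)→(25,-35,37)
−f: translate: b→15 (≡-35 mod 50), so (25,-35,37)→(25,15,27)
−f: reduced (well bottom): (25,15,27) with a≤c, −a<b≤a
flip sign back: reduced form of f is (-25,-15,-27)
g is negative-definite; reduce −g:
−g: reduced (well bottom): (25,25,31) with a≤c, −a<b≤a
flip sign back: reduced form of g is (-25,-25,-31)
reduced forms (-25, -15, -27) vs (-25, -25, -31) ⇒ inequivalent

no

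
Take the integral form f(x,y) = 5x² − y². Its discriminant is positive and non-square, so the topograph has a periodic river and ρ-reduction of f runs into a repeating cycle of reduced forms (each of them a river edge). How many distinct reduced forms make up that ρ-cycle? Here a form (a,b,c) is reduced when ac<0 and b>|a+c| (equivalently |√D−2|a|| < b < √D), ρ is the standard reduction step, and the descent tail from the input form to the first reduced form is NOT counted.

D = 20, ⌊√D⌋ = 4
descent: ρ → (-1,4,1)  [lands on river]
river: ρ → (1,4,-1)
ρ-cycle length = 2 (tail of 1 descent step not counted)

2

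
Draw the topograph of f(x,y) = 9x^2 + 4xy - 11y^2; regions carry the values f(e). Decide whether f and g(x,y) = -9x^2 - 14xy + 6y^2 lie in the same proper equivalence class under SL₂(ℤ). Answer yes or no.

D₁ = 412, D₂ = 412
river cycle of f (length 12): (-11, 18, 2), (2, 18, -11), (-11, 4, 9), (9, 14, -6), (-6, 10, 13), (13, 16, -3), (-3, 20, 1), (1, 20, -3), (-3, 16, 13), (13, 10, -6), … (2 more)
river cycle of g (length 12): (6, 14, -9), (-9, 4, 11), (11, 18, -2), (-2, 18, 11), (11, 4, -9), (-9, 14, 6), (6, 10, -13), (-13, 16, 3), (3, 20, -1), (-1, 20, 3), … (2 more)
cycles differ ⇒ inequivalent

no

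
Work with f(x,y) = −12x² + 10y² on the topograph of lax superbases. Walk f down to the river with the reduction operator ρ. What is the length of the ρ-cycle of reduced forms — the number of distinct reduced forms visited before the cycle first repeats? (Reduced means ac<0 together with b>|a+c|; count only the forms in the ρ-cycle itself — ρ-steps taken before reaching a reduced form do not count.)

D = 480, ⌊√D⌋ = 21
descent: ρ → (10,20,-2)  [lands on river]
river: ρ → (-2,20,10)
ρ-cycle length = 2 (tail of 1 descent step not counted)

2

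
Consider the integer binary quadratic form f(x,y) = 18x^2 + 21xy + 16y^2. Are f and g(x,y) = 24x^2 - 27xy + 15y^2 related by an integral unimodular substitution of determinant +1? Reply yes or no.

D₁ = -711, D₂ = -711
f: translate: b→-15 (≡21 mod 36), so (18,21,16)→(18,-15,13)
f: flip: (18,-15,13)→(13,15,18)
f: translate: b→-11 (≡15 mod 26), so (13,15,18)→(13,-11,16)
f: reduced (well bottom): (13,-11,16) with a≤c, −a<b≤a
g: translate: b→21 (≡-27 mod 48), so (24,-27,15)→(24,21,12)
g: flip: (24,21,12)→(12,-21,24)
g: translate: b→3 (≡-21 mod 24), so (12,-21,24)→(12,3,15)
g: reduced (well bottom): (12,3,15) with a≤c, −a<b≤a
reduced forms (13, -11, 16) vs (12, 3, 15) ⇒ inequivalent

no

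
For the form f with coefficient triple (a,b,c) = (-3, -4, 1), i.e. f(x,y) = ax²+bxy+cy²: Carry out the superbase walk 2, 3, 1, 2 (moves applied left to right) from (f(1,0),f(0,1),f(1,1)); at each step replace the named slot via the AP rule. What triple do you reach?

start (-3,1,-6) = (f(1,0),f(0,1),f(1,1))
replace slot 2: 2·((-3)+(-6)) − 1 = -19 → (-3,-19,-6)
replace slot 3: 2·((-3)+(-19)) − (-6) = -38 → (-3,-19,-38)
replace slot 1: 2·((-19)+(-38)) − (-3) = -111 → (-111,-19,-38)
replace slot 2: 2·((-111)+(-38)) − (-19) = -279 → (-111,-279,-38)

-111,-279,-38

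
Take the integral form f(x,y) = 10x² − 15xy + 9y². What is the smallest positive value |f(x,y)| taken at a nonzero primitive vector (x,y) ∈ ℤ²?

translate: b→5 (≡-15 mod 20), so (10,-15,9)→(10,5,4)
flip: (10,5,4)→(4,-5,10)
translate: b→3 (≡-5 mod 8), so (4,-5,10)→(4,3,9)
reduced (well bottom): (4,3,9) with a≤c, −a<b≤a
well minimum = a = 4

4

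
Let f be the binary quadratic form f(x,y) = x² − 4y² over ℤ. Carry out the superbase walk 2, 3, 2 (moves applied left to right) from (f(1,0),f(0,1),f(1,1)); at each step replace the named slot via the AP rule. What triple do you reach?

start (1,-4,-3) = (f(1,0),f(0,1),f(1,1))
replace slot 2: 2·(1+(-3)) − (-4) = 0 → (1,0,-3)
replace slot 3: 2·(1+0) − (-3) = 5 → (1,0,5)
replace slot 2: 2·(1+5) − 0 = 12 → (1,12,5)

1,12,5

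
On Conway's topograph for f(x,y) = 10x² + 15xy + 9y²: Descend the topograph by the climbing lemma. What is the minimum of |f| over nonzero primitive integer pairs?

translate: b→-5 (≡15 mod 20), so (10,15,9)→(10,-5,4)
flip: (10,-5,4)→(4,5,10)
translate: b→-3 (≡5 mod 8), so (4,5,10)→(4,-3,9)
reduced (well bottom): (4,-3,9) with a≤c, −a<b≤a
well minimum = a = 4

4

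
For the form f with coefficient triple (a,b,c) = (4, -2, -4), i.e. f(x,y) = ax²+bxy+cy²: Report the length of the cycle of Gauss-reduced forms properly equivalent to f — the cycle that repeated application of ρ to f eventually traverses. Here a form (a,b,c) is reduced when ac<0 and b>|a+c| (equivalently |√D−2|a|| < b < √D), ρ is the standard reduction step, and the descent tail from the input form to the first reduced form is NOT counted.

D = 68, ⌊√D⌋ = 8
descent: ρ → (-4,2,4)  [lands on river]
river: ρ → (4,6,-2)
river: ρ → (-2,6,4)
river: ρ → (4,2,-4)
river: ρ → (-4,6,2)
river: ρ → (2,6,-4)
ρ-cycle length = 6 (tail of 1 descent step not counted)

6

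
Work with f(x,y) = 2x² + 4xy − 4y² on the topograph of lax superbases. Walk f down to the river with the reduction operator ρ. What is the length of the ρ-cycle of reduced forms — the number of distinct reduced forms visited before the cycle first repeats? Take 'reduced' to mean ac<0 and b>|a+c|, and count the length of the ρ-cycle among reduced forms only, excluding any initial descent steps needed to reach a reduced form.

D = 48, ⌊√D⌋ = 6
river: ρ → (-4,4,2)
river: ρ → (2,4,-4)
ρ-cycle length = 2 (tail of 0 descent steps not counted)

2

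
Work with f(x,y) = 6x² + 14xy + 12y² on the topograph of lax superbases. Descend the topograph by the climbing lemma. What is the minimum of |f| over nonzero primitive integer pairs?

translate: b→2 (≡14 mod 12), so (6,14,12)→(6,2,4)
flip: (6,2,4)→(4,-2,6)
reduced (well bottom): (4,-2,6) with a≤c, −a<b≤a
well minimum = a = 4

4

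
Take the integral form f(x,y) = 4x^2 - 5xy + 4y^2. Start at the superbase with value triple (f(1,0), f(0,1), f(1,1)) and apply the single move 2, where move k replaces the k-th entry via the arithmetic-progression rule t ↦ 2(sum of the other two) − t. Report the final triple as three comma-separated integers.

start (4,4,3) = (f(1,0),f(0,1),f(1,1))
replace slot 2: 2·(4+3) − 4 = 10 → (4,10,3)

4,10,3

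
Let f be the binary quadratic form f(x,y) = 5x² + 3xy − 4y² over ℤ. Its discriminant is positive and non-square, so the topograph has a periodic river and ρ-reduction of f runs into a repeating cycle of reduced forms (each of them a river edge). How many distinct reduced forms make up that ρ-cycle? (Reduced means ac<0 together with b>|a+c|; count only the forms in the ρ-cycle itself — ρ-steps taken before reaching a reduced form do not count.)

D = 89, ⌊√D⌋ = 9
river: ρ → (-4,5,4)
river: ρ → (4,3,-5)
river: ρ → (-5,7,2)
river: ρ → (2,9,-1)
river: ρ → (-1,9,2)
river: ρ → (2,7,-5)
river: ρ → (-5,3,4)
river: ρ → (4,5,-4)
river: ρ → (-4,3,5)
river: ρ → (5,7,-2)
river: ρ → (-2,9,1)
river: ρ → (1,9,-2)
river: ρ → (-2,7,5)
river: ρ → (5,3,-4)
ρ-cycle length = 14 (tail of 0 descent steps not counted)

14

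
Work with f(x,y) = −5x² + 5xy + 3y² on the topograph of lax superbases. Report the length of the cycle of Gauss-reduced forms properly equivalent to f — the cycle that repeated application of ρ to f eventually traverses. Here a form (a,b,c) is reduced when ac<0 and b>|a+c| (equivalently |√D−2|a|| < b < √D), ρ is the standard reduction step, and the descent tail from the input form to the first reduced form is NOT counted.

D = 85, ⌊√D⌋ = 9
river: ρ → (3,7,-3)
river: ρ → (-3,5,5)
river: ρ → (5,5,-3)
river: ρ → (-3,7,3)
river: ρ → (3,5,-5)
river: ρ → (-5,5,3)
ρ-cycle length = 6 (tail of 0 descent steps not counted)

6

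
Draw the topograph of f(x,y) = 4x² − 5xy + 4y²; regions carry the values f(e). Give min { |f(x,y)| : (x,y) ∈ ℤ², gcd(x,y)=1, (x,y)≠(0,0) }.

translate: b→3 (≡-5 mod 8), so (4,-5,4)→(4,3,3)
flip: (4,3,3)→(3,-3,4)
translate: b→3 (≡-3 mod 6), so (3,-3,4)→(3,3,4)
reduced (well bottom): (3,3,4) with a≤c, −a<b≤a
well minimum = a = 3

3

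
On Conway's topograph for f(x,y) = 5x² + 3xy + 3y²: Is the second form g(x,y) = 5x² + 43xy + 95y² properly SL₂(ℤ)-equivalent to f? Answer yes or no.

D₁ = -51, D₂ = -51
f: flip: (5,3,3)→(3,-3,5)
f: translate: b→3 (≡-3 mod 6), so (3,-3,5)→(3,3,5)
f: reduced (well bottom): (3,3,5) with a≤c, −a<b≤a
g: translate: b→3 (≡43 mod 10), so (5,43,95)→(5,3,3)
g: flip: (5,3,3)→(3,-3,5)
g: translate: b→3 (≡-3 mod 6), so (3,-3,5)→(3,3,5)
g: reduced (well bottom): (3,3,5) with a≤c, −a<b≤a
reduced forms (3, 3, 5) vs (3, 3, 5) ⇒ equivalent

yes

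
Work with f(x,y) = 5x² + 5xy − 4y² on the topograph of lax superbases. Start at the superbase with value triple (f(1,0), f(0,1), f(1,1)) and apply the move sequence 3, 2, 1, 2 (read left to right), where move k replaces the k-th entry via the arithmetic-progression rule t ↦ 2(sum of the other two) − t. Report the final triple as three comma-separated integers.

start (5,-4,6) = (f(1,0),f(0,1),f(1,1))
replace slot 3: 2·(5+(-4)) − 6 = -4 → (5,-4,-4)
replace slot 2: 2·(5+(-4)) − (-4) = 6 → (5,6,-4)
replace slot 1: 2·(6+(-4)) − 5 = -1 → (-1,6,-4)
replace slot 2: 2·((-1)+(-4)) − 6 = -16 → (-1,-16,-4)

-1,-16,-4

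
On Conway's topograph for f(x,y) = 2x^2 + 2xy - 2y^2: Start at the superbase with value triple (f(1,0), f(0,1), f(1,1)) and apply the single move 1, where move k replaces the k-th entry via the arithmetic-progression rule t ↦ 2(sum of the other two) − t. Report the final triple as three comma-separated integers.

start (2,-2,2) = (f(1,0),f(0,1),f(1,1))
replace slot 1: 2·((-2)+2) − 2 = -2 → (-2,-2,2)

-2,-2,2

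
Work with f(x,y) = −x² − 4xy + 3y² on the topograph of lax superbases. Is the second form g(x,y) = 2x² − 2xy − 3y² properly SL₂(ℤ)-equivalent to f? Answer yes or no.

D₁ = 28, D₂ = 28
river cycle of f (length 4): (3, 4, -1), (-1, 4, 3), (3, 2, -2), (-2, 2, 3)
river cycle of g (length 4): (-3, 2, 2), (2, 2, -3), (-3, 4, 1), (1, 4, -3)
cycles differ ⇒ inequivalent

no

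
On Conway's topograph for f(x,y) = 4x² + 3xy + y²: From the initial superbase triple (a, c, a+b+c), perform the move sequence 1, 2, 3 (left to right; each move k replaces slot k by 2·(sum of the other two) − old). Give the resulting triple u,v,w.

start (4,1,8) = (f(1,0),f(0,1),f(1,1))
replace slot 1: 2·(1+8) − 4 = 14 → (14,1,8)
replace slot 2: 2·(14+8) − 1 = 43 → (14,43,8)
replace slot 3: 2·(14+43) − 8 = 106 → (14,43,106)

14,43,106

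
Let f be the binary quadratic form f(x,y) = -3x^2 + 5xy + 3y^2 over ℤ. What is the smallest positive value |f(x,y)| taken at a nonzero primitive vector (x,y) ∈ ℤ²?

river: ρ → (3,7,-1)
river: ρ → (-1,7,3)
river: ρ → (3,5,-3)
river: ρ → (-3,7,1)
river: ρ → (1,7,-3)
river: ρ → (-3,5,3)
closes: descent 0, river 6
min |a| on river = 1

1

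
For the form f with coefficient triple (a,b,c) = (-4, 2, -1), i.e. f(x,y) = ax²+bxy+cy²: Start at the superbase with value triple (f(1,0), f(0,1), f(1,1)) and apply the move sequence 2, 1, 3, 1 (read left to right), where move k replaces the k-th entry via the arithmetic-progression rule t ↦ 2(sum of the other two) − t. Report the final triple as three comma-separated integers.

start (-4,-1,-3) = (f(1,0),f(0,1),f(1,1))
replace slot 2: 2·((-4)+(-3)) − (-1) = -13 → (-4,-13,-3)
replace slot 1: 2·((-13)+(-3)) − (-4) = -28 → (-28,-13,-3)
replace slot 3: 2·((-28)+(-13)) − (-3) = -79 → (-28,-13,-79)
replace slot 1: 2·((-13)+(-79)) − (-28) = -156 → (-156,-13,-79)

-156,-13,-79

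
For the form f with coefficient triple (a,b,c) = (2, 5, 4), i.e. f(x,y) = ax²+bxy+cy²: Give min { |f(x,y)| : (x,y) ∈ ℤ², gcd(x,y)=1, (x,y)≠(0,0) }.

translate: b→1 (≡5 mod 4), so (2,5,4)→(2,1,1)
flip: (2,1,1)→(1,-1,2)
translate: b→1 (≡-1 mod 2), so (1,-1,2)→(1,1,2)
reduced (well bottom): (1,1,2) with a≤c, −a<b≤a
well minimum = a = 1

1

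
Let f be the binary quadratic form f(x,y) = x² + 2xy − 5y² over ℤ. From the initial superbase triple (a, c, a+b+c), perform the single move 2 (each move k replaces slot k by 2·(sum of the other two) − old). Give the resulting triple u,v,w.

start (1,-5,-2) = (f(1,0),f(0,1),f(1,1))
replace slot 2: 2·(1+(-2)) − (-5) = 3 → (1,3,-2)

1,3,-2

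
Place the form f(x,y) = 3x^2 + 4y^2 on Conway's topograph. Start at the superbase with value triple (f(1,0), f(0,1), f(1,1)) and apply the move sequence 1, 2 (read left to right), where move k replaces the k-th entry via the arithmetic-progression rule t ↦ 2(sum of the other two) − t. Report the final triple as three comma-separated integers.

start (3,4,7) = (f(1,0),f(0,1),f(1,1))
replace slot 1: 2·(4+7) − 3 = 19 → (19,4,7)
replace slot 2: 2·(19+7) − 4 = 48 → (19,48,7)

19,48,7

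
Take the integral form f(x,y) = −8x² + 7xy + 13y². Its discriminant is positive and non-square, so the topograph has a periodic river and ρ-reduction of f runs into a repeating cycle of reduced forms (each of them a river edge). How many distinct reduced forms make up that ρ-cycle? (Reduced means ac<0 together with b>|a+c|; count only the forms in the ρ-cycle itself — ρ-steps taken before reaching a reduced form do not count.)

D = 465, ⌊√D⌋ = 21
river: ρ → (13,19,-2)
river: ρ → (-2,21,3)
river: ρ → (3,21,-2)
river: ρ → (-2,19,13)
river: ρ → (13,7,-8)
river: ρ → (-8,9,12)
river: ρ → (12,15,-5)
river: ρ → (-5,15,12)
river: ρ → (12,9,-8)
river: ρ → (-8,7,13)
ρ-cycle length = 10 (tail of 0 descent steps not counted)

10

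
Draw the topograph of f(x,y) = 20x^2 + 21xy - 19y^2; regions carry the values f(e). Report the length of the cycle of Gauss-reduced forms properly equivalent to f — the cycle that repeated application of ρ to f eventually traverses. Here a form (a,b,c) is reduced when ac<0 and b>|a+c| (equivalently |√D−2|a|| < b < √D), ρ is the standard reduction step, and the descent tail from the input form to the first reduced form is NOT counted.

D = 1961, ⌊√D⌋ = 44
river: ρ → (-19,17,22)
river: ρ → (22,27,-14)
river: ρ → (-14,29,20)
river: ρ → (20,11,-23)
river: ρ → (-23,35,8)
river: ρ → (8,29,-35)
river: ρ → (-35,41,2)
river: ρ → (2,43,-14)
river: ρ → (-14,41,5)
river: ρ → (5,39,-22)
river: ρ → (-22,5,22)
river: ρ → (22,39,-5)
river: ρ → (-5,41,14)
river: ρ → (14,43,-2)
river: ρ → (-2,41,35)
river: ρ → (35,29,-8)
river: ρ → (-8,35,23)
river: ρ → (23,11,-20)
river: ρ → (-20,29,14)
river: ρ → (14,27,-22)
river: ρ → (-22,17,19)
river: ρ → (19,21,-20)
river: ρ → (-20,19,20)
river: ρ → (20,21,-19)
ρ-cycle length = 24 (tail of 0 descent steps not counted)

24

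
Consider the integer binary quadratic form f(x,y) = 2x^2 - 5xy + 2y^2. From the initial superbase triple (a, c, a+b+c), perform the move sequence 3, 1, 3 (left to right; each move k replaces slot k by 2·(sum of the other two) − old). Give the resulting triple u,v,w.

start (2,2,-1) = (f(1,0),f(0,1),f(1,1))
replace slot 3: 2·(2+2) − (-1) = 9 → (2,2,9)
replace slot 1: 2·(2+9) − 2 = 20 → (20,2,9)
replace slot 3: 2·(20+2) − 9 = 35 → (20,2,35)

20,2,35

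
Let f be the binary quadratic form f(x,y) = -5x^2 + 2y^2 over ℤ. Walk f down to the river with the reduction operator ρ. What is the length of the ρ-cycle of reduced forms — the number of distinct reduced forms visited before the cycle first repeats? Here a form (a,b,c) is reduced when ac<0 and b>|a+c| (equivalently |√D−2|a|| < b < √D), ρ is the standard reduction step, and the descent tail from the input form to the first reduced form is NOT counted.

D = 40, ⌊√D⌋ = 6
descent: ρ → (2,4,-3)  [lands on river]
river: ρ → (-3,2,3)
river: ρ → (3,4,-2)
river: ρ → (-2,4,3)
river: ρ → (3,2,-3)
river: ρ → (-3,4,2)
ρ-cycle length = 6 (tail of 1 descent step not counted)

6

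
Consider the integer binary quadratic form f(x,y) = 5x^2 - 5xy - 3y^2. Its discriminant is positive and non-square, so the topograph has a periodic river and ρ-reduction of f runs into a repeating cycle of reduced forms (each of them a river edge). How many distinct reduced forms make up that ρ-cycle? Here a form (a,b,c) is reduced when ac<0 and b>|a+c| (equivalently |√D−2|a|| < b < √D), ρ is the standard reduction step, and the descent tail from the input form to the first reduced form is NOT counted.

D = 85, ⌊√D⌋ = 9
descent: ρ → (-3,5,5)  [lands on river]
river: ρ → (5,5,-3)
river: ρ → (-3,7,3)
river: ρ → (3,5,-5)
river: ρ → (-5,5,3)
river: ρ → (3,7,-3)
ρ-cycle length = 6 (tail of 1 descent step not counted)

6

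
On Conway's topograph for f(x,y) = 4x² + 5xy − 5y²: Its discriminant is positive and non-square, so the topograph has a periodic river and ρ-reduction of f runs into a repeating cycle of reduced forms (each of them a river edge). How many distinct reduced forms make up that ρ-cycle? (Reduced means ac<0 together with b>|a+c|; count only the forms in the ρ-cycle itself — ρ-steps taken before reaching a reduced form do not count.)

D = 105, ⌊√D⌋ = 10
river: ρ → (-5,5,4)
river: ρ → (4,3,-6)
river: ρ → (-6,9,1)
river: ρ → (1,9,-6)
river: ρ → (-6,3,4)
river: ρ → (4,5,-5)
ρ-cycle length = 6 (tail of 0 descent steps not counted)

6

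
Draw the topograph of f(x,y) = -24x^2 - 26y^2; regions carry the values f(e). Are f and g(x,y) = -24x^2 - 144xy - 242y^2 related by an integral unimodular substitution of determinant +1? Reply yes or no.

D₁ = -2496, D₂ = -2496
f is negative-definite; reduce −f:
−f: reduced (well bottom): (24,0,26) with a≤c, −a<b≤a
flip sign back: reduced form of f is (-24,0,-26)
g is negative-definite; reduce −g:
−g: translate: b→0 (≡144 mod 48), so (24,144,242)→(24,0,26)
−g: reduced (well bottom): (24,0,26) with a≤c, −a<b≤a
flip sign back: reduced form of g is (-24,0,-26)
reduced forms (-24, 0, -26) vs (-24, 0, -26) ⇒ equivalent

yes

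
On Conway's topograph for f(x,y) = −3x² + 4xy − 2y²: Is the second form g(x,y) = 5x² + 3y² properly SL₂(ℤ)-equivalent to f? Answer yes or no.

D₁ = -8, D₂ = -60
discriminants differ ⇒ not SL₂(ℤ)-equivalent

no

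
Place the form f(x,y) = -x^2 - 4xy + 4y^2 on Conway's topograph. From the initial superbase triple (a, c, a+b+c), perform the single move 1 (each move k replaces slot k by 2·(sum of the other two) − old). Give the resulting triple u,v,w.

start (-1,4,-1) = (f(1,0),f(0,1),f(1,1))
replace slot 1: 2·(4+(-1)) − (-1) = 7 → (7,4,-1)

7,4,-1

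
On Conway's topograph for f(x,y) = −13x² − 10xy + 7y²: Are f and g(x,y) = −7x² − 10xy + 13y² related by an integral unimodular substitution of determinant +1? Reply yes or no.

D₁ = 464, D₂ = 464
river cycle of f (length 10): (7, 10, -13), (-13, 16, 4), (4, 16, -13), (-13, 10, 7), (7, 18, -5), (-5, 12, 16), (16, 20, -1), (-1, 20, 16), (16, 12, -5), (-5, 18, 7)
river cycle of g (length 10): (13, 10, -7), (-7, 18, 5), (5, 12, -16), (-16, 20, 1), (1, 20, -16), (-16, 12, 5), (5, 18, -7), (-7, 10, 13), (13, 16, -4), (-4, 16, 13)
cycles differ ⇒ inequivalent

no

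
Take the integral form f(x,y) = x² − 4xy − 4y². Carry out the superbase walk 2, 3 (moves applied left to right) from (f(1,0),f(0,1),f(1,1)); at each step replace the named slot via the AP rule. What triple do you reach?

start (1,-4,-7) = (f(1,0),f(0,1),f(1,1))
replace slot 2: 2·(1+(-7)) − (-4) = -8 → (1,-8,-7)
replace slot 3: 2·(1+(-8)) − (-7) = -7 → (1,-8,-7)

1,-8,-7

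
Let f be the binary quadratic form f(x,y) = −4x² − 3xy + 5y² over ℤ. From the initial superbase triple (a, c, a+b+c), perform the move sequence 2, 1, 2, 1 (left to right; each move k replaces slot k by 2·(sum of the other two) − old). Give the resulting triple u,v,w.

start (-4,5,-2) = (f(1,0),f(0,1),f(1,1))
replace slot 2: 2·((-4)+(-2)) − 5 = -17 → (-4,-17,-2)
replace slot 1: 2·((-17)+(-2)) − (-4) = -34 → (-34,-17,-2)
replace slot 2: 2·((-34)+(-2)) − (-17) = -55 → (-34,-55,-2)
replace slot 1: 2·((-55)+(-2)) − (-34) = -80 → (-80,-55,-2)

-80,-55,-2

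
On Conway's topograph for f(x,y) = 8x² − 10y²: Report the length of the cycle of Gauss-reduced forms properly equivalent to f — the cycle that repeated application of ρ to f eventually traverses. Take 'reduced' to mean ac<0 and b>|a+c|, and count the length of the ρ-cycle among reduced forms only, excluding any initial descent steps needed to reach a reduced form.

D = 320, ⌊√D⌋ = 17
descent: ρ → (-10,0,8)
descent: ρ → (8,16,-2)  [lands on river]
river: ρ → (-2,16,8)
ρ-cycle length = 2 (tail of 2 descent steps not counted)

2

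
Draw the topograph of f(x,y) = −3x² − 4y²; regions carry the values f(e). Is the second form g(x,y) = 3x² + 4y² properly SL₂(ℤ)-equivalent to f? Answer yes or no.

D₁ = -48, D₂ = -48
f is negative-definite; reduce −f:
−f: reduced (well bottom): (3,0,4) with a≤c, −a<b≤a
flip sign back: reduced form of f is (-3,0,-4)
g: reduced (well bottom): (3,0,4) with a≤c, −a<b≤a
reduced forms (-3, 0, -4) vs (3, 0, 4) ⇒ inequivalent

no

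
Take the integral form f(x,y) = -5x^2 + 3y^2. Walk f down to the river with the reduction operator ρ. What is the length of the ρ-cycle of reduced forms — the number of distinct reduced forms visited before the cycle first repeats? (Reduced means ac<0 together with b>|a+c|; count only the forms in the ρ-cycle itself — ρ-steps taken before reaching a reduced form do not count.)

D = 60, ⌊√D⌋ = 7
descent: ρ → (3,6,-2)  [lands on river]
river: ρ → (-2,6,3)
ρ-cycle length = 2 (tail of 1 descent step not counted)

2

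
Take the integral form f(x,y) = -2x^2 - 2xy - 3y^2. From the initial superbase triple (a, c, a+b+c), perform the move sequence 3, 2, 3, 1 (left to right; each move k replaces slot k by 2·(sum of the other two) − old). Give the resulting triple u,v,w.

start (-2,-3,-7) = (f(1,0),f(0,1),f(1,1))
replace slot 3: 2·((-2)+(-3)) − (-7) = -3 → (-2,-3,-3)
replace slot 2: 2·((-2)+(-3)) − (-3) = -7 → (-2,-7,-3)
replace slot 3: 2·((-2)+(-7)) − (-3) = -15 → (-2,-7,-15)
replace slot 1: 2·((-7)+(-15)) − (-2) = -42 → (-42,-7,-15)

-42,-7,-15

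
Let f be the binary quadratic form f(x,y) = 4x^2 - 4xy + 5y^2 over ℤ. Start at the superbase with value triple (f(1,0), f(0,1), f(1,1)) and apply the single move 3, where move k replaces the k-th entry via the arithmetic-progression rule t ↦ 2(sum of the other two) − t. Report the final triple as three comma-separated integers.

start (4,5,5) = (f(1,0),f(0,1),f(1,1))
replace slot 3: 2·(4+5) − 5 = 13 → (4,5,13)

4,5,13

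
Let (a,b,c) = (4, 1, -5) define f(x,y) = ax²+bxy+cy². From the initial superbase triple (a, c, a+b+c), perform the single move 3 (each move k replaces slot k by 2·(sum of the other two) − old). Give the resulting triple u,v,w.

start (4,-5,0) = (f(1,0),f(0,1),f(1,1))
replace slot 3: 2·(4+(-5)) − 0 = -2 → (4,-5,-2)

4,-5,-2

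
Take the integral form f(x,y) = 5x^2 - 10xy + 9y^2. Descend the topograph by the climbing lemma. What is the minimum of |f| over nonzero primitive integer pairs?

translate: b→0 (≡-10 mod 10), so (5,-10,9)→(5,0,4)
flip: (5,0,4)→(4,0,5)
reduced (well bottom): (4,0,5) with a≤c, −a<b≤a
well minimum = a = 4

4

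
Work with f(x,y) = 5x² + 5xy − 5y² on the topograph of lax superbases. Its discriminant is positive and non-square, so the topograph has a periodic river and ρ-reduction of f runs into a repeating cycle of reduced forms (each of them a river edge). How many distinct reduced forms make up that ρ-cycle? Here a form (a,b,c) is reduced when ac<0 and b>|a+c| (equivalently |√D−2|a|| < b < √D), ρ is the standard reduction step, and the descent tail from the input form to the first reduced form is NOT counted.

D = 125, ⌊√D⌋ = 11
river: ρ → (-5,5,5)
river: ρ → (5,5,-5)
ρ-cycle length = 2 (tail of 0 descent steps not counted)

2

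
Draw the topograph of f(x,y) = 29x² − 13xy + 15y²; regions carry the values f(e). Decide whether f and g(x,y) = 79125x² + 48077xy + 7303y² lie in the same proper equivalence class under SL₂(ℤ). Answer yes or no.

D₁ = -1571, D₂ = -1571
f: flip: (29,-13,15)→(15,13,29)
f: reduced (well bottom): (15,13,29) with a≤c, −a<b≤a
g: flip: (79125,48077,7303)→(7303,-48077,79125)
g: translate: b→-4259 (≡-48077 mod 14606), so (7303,-48077,79125)→(7303,-4259,621)
g: flip: (7303,-4259,621)→(621,4259,7303)
g: translate: b→533 (≡4259 mod 1242), so (621,4259,7303)→(621,533,115)
g: flip: (621,533,115)→(115,-533,621)
g: translate: b→-73 (≡-533 mod 230), so (115,-533,621)→(115,-73,15)
g: flip: (115,-73,15)→(15,73,115)
g: translate: b→13 (≡73 mod 30), so (15,73,115)→(15,13,29)
g: reduced (well bottom): (15,13,29) with a≤c, −a<b≤a
reduced forms (15, 13, 29) vs (15, 13, 29) ⇒ equivalent

yes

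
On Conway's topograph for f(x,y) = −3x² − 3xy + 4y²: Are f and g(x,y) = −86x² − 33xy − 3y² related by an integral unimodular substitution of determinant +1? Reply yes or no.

D₁ = 57, D₂ = 57
river cycle of f (length 6): (4, 3, -3), (-3, 3, 4), (4, 5, -2), (-2, 7, 1), (1, 7, -2), (-2, 5, 4)
river cycle of g (length 6): (-3, 3, 4), (4, 5, -2), (-2, 7, 1), (1, 7, -2), (-2, 5, 4), (4, 3, -3)
cycles coincide ⇒ equivalent

yes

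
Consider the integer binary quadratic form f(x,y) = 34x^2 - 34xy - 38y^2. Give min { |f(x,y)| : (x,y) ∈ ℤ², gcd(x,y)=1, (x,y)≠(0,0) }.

descent: ρ → (-38,34,34)  [lands on river]
river: ρ → (34,34,-38)
river: ρ → (-38,42,30)
river: ρ → (30,78,-2)
river: ρ → (-2,78,30)
river: ρ → (30,42,-38)
closes: descent 1, river 6
min |a| on river = 2

2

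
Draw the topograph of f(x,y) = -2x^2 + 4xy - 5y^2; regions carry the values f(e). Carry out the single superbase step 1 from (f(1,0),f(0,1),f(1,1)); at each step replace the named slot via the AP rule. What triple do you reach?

start (-2,-5,-3) = (f(1,0),f(0,1),f(1,1))
replace slot 1: 2·((-5)+(-3)) − (-2) = -14 → (-14,-5,-3)

-14,-5,-3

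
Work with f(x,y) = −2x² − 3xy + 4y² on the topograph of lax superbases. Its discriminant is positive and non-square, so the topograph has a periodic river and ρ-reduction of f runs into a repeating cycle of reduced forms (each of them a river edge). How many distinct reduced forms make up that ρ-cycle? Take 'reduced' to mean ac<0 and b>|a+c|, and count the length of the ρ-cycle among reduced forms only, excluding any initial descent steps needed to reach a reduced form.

D = 41, ⌊√D⌋ = 6
descent: ρ → (4,3,-2)  [lands on river]
river: ρ → (-2,5,2)
river: ρ → (2,3,-4)
river: ρ → (-4,5,1)
river: ρ → (1,5,-4)
river: ρ → (-4,3,2)
river: ρ → (2,5,-2)
river: ρ → (-2,3,4)
river: ρ → (4,5,-1)
river: ρ → (-1,5,4)
ρ-cycle length = 10 (tail of 1 descent step not counted)

10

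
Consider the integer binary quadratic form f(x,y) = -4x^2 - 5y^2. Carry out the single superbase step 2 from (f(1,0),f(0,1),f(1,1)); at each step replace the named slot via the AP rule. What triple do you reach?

start (-4,-5,-9) = (f(1,0),f(0,1),f(1,1))
replace slot 2: 2·((-4)+(-9)) − (-5) = -21 → (-4,-21,-9)

-4,-21,-9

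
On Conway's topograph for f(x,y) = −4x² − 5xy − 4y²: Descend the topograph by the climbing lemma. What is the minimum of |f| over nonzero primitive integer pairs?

translate: b→-3 (≡5 mod 8), so (4,5,4)→(4,-3,3)
flip: (4,-3,3)→(3,3,4)
reduced (well bottom): (3,3,4) with a≤c, −a<b≤a
well minimum |f| = |-3| = 3 (negative-definite)

3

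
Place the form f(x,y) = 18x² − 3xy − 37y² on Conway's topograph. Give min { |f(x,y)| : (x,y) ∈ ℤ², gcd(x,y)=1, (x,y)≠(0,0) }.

descent: ρ → (-37,3,18)
descent: ρ → (18,33,-22)  [lands on river]
river: ρ → (-22,11,29)
river: ρ → (29,47,-4)
river: ρ → (-4,49,17)
river: ρ → (17,19,-34)
river: ρ → (-34,49,2)
river: ρ → (2,51,-9)
river: ρ → (-9,39,32)
river: ρ → (32,25,-16)
river: ρ → (-16,39,18)
closes: descent 2, river 10
min |a| on river = 2

2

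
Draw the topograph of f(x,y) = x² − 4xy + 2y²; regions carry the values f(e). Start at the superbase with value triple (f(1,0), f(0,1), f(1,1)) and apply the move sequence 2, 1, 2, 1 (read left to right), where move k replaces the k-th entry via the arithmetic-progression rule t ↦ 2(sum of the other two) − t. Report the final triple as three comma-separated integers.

start (1,2,-1) = (f(1,0),f(0,1),f(1,1))
replace slot 2: 2·(1+(-1)) − 2 = -2 → (1,-2,-1)
replace slot 1: 2·((-2)+(-1)) − 1 = -7 → (-7,-2,-1)
replace slot 2: 2·((-7)+(-1)) − (-2) = -14 → (-7,-14,-1)
replace slot 1: 2·((-14)+(-1)) − (-7) = -23 → (-23,-14,-1)

-23,-14,-1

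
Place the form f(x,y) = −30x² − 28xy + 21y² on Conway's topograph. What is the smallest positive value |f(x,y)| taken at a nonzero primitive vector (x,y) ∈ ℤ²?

descent: ρ → (21,28,-30)  [lands on river]
river: ρ → (-30,32,19)
river: ρ → (19,44,-18)
river: ρ → (-18,28,35)
river: ρ → (35,42,-11)
river: ρ → (-11,46,27)
river: ρ → (27,8,-30)
river: ρ → (-30,52,5)
river: ρ → (5,48,-50)
river: ρ → (-50,52,3)
river: ρ → (3,56,-14)
river: ρ → (-14,56,3)
river: ρ → (3,52,-50)
river: ρ → (-50,48,5)
river: ρ → (5,52,-30)
river: ρ → (-30,8,27)
river: ρ → (27,46,-11)
river: ρ → (-11,42,35)
river: ρ → (35,28,-18)
river: ρ → (-18,44,19)
river: ρ → (19,32,-30)
river: ρ → (-30,28,21)
river: ρ → (21,56,-2)
river: ρ → (-2,56,21)
closes: descent 1, river 24
min |a| on river = 2

2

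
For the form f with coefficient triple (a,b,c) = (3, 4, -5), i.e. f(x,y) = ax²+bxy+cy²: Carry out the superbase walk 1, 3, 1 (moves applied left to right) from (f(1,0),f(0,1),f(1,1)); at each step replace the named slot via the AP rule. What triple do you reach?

start (3,-5,2) = (f(1,0),f(0,1),f(1,1))
replace slot 1: 2·((-5)+2) − 3 = -9 → (-9,-5,2)
replace slot 3: 2·((-9)+(-5)) − 2 = -30 → (-9,-5,-30)
replace slot 1: 2·((-5)+(-30)) − (-9) = -61 → (-61,-5,-30)

-61,-5,-30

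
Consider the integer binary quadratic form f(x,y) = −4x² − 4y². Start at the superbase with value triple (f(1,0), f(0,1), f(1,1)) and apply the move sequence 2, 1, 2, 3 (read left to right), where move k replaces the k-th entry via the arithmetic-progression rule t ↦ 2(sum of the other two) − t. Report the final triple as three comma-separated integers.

start (-4,-4,-8) = (f(1,0),f(0,1),f(1,1))
replace slot 2: 2·((-4)+(-8)) − (-4) = -20 → (-4,-20,-8)
replace slot 1: 2·((-20)+(-8)) − (-4) = -52 → (-52,-20,-8)
replace slot 2: 2·((-52)+(-8)) − (-20) = -100 → (-52,-100,-8)
replace slot 3: 2·((-52)+(-100)) − (-8) = -296 → (-52,-100,-296)

-52,-100,-296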